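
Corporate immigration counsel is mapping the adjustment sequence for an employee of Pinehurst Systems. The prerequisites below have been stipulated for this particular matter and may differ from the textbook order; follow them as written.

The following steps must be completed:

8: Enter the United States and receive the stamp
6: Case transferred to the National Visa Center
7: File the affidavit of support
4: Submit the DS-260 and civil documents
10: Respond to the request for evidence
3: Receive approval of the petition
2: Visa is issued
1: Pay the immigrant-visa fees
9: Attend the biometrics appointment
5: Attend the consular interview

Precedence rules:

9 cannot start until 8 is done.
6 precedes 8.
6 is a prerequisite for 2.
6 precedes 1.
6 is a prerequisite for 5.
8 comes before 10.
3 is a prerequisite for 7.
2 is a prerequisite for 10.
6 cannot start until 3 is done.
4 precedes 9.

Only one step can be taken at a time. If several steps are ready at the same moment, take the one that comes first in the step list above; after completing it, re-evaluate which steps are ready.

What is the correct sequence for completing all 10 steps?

4, 3, 6, 8, 7, 2, 10, 1, 9, 5

Nothing is required for 4 and 3. 4 is listed earlier → 4 first.
Next only 3 has its prerequisites met → 3.
6 and 7 are both available; 6 is listed earlier → 6.
8, 7, 2, 1 and 5 are all available; 8 is listed earlier → 8.
9 now also ready, so the ready set is {7, 2, 1, 9, 5}; 7 is listed earlier → 7.
Ready: 2, 1, 9 and 5. 2 is listed earlier → 2.
10, 1, 9 and 5 are all available; 10 is listed earlier → 10.
Now 1, 9 and 5 have their prerequisites met. 1 is listed earlier, so 1 next.
9 and 5 are both available; 9 is listed earlier → 9.
5 is the only step now ready → 5.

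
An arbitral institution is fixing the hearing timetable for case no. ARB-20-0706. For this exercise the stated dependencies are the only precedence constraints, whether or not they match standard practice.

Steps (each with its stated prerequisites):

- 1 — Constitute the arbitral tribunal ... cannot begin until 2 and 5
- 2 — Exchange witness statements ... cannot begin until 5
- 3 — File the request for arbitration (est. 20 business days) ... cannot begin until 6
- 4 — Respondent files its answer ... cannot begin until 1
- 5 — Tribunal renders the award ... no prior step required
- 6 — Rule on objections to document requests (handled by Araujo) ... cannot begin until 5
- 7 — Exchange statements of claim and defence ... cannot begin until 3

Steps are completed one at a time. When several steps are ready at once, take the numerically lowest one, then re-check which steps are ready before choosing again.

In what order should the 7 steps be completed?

5 → 2 → 1 → 4 → 6 → 3 → 7

5 is the only step with nothing outstanding, so it goes first.
2 and 6 are both available; 2 has the earlier label → 2.
Now 1 and 6 have their prerequisites met. 1 has the earlier label, so 1 next.
Now 4 and 6 have their prerequisites met. 4 has the earlier label, so 4 next.
That leaves 6 as the only ready step → 6.
Next only 3 has its prerequisites met → 3.
That leaves 7 as the only ready step → 7.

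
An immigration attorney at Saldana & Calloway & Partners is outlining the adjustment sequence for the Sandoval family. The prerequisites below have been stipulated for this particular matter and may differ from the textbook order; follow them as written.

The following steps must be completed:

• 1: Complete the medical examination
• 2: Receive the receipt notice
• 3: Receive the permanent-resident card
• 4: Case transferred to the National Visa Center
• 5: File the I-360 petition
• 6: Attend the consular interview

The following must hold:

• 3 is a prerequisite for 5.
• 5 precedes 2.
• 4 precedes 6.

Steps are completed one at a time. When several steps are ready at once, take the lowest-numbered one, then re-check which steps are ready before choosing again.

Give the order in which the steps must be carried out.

Nothing is required for 1, 3 and 4. 1 has the earlier label → 1 first.
Now 3 and 4 have their prerequisites met. 3 has the earlier label, so 3 next.
5 now also ready, so the ready set is {4, 5}; 4 has the earlier label → 4.
Now 5 and 6 have their prerequisites met. 5 has the earlier label, so 5 next.
2 now also ready, so the ready set is {2, 6}; 2 has the earlier label → 2.
6 is the only step now ready → 6.

1, 3, 4, 5, 2, 6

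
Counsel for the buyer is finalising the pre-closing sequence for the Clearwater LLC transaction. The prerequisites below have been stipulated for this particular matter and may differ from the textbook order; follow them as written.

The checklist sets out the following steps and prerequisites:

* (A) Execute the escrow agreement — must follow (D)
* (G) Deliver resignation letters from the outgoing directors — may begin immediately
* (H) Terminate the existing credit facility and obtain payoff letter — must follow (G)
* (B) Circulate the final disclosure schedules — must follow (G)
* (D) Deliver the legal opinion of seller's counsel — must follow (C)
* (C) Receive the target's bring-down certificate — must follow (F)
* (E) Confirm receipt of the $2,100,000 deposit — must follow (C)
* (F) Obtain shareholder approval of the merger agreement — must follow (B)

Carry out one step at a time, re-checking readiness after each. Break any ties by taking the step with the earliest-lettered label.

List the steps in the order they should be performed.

(G), (B), (F), (C), (D), (A), (E), (H)

(G) has no prerequisites → (G) first.
(B) and (H) are both available; (B) has the earlier label → (B).
(F) now also ready, so the ready set is {(F), (H)}; (F) has the earlier label → (F).
(C) and (H) are both available; (C) has the earlier label → (C).
(D) and (E) now also ready, so the ready set is {(D), (E), (H)}; (D) has the earlier label → (D).
(A) now also ready, so the ready set is {(A), (E), (H)}; (A) has the earlier label → (A).
(E) and (H) are both available; (E) has the earlier label → (E).
(H) is the only step now ready → (H).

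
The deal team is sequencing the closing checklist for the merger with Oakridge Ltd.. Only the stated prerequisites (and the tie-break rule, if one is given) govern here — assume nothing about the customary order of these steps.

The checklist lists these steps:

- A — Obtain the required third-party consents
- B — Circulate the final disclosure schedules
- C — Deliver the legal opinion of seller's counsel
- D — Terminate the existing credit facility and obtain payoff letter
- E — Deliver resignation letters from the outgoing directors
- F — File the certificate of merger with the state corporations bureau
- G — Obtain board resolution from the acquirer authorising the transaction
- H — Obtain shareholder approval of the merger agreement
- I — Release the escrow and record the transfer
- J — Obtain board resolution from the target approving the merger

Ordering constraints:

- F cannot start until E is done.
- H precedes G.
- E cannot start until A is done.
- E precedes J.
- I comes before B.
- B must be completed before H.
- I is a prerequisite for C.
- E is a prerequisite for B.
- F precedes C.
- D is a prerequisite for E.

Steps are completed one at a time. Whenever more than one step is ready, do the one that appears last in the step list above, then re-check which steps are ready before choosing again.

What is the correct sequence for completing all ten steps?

I, D, A, E, J, F, C, B, H, G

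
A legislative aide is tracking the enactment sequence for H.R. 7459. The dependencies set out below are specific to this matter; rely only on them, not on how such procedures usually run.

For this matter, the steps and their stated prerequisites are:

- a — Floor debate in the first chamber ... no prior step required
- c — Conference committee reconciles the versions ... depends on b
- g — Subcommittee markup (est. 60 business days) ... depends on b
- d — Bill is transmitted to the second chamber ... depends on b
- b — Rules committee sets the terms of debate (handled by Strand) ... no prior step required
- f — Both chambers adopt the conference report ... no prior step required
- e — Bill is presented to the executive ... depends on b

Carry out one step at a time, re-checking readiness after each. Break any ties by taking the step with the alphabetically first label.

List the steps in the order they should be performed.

Nothing is required for a, b and f. a has the earlier label → a first.
Now b and f have their prerequisites met. b has the earlier label, so b next.
c, d, e and g now also ready, so the ready set is {c, d, e, f, g}; c has the earlier label → c.
d, e, f and g are all available; d has the earlier label → d.
Ready: e, f and g. e has the earlier label → e.
f and g are both available; f has the earlier label → f.
That leaves g as the only ready step → g.

a b c d e f g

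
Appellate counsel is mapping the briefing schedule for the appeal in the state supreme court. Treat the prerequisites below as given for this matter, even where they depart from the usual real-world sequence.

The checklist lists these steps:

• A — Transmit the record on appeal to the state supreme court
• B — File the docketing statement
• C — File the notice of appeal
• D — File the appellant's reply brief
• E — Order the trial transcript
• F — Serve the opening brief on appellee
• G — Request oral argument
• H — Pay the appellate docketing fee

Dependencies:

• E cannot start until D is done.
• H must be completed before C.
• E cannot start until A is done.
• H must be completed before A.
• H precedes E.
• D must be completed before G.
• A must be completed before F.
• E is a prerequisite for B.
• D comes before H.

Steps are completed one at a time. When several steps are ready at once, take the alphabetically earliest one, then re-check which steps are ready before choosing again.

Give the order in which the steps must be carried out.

D has no prerequisites → D first.
G and H are both available; G has the earlier label → G.
Next only H has its prerequisites met → H.
A and C are both available; A has the earlier label → A.
Ready: C, E and F. C has the earlier label → C.
E and F are both available; E has the earlier label → E.
B now also ready, so the ready set is {B, F}; B has the earlier label → B.
Next only F has its prerequisites met → F.

D → G → H → A → C → E → B → F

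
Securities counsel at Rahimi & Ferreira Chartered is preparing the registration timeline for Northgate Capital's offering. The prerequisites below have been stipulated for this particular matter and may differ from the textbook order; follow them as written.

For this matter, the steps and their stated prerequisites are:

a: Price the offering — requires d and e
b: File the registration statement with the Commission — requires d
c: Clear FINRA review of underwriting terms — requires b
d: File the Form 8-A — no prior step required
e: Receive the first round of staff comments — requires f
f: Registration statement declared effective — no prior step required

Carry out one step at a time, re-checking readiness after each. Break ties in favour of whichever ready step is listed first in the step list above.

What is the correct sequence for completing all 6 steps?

d and f have no prerequisites; d is listed earlier, so d is first.
b now also ready, so the ready set is {b, f}; b is listed earlier → b.
c now also ready, so the ready set is {c, f}; c is listed earlier → c.
That leaves f as the only ready step → f.
That leaves e as the only ready step → e.
That leaves a as the only ready step → a.

d b c f e a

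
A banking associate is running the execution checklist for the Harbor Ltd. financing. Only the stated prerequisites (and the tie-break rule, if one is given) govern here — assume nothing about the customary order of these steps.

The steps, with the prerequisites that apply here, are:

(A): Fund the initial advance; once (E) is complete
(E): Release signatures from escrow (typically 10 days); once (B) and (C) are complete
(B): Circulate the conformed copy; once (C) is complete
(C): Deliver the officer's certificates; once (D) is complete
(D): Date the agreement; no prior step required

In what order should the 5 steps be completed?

(D) (C) (B) (E) (A)

(D) has no prerequisites → (D) first.
(C) needed (D), now all done → (C).
Next only (B) has its prerequisites met → (B).
(E) is the only step now ready → (E).
(A) needed (E), now all done → (A).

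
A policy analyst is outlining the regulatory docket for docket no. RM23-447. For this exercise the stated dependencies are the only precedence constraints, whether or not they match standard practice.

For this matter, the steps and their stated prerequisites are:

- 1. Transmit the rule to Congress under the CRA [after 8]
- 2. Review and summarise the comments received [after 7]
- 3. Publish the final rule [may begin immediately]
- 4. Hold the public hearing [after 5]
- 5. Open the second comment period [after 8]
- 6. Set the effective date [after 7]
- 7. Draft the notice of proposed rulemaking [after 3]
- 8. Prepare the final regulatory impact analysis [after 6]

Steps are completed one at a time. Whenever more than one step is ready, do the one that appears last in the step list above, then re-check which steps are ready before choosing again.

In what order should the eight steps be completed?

3 has no prerequisites → 3 first.
7 needed 3, now all done → 7.
Now 6 and 2 have their prerequisites met. 6 is listed later, so 6 next.
8 now also ready, so the ready set is {8, 2}; 8 is listed later → 8.
5, 2 and 1 are all available; 5 is listed later → 5.
Now 4, 2 and 1 have their prerequisites met. 4 is listed later, so 4 next.
Ready: 2 and 1. 2 is listed later → 2.
That leaves 1 as the only ready step → 1.

3, 7, 6, 8, 5, 4, 2, 1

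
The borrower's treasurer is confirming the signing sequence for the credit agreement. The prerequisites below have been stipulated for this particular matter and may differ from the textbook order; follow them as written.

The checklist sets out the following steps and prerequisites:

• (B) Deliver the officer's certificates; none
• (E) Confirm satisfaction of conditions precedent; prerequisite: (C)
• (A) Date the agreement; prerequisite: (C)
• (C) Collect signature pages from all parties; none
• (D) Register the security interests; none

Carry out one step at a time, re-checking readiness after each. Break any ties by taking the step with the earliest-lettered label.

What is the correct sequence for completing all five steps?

(B), (C), (A), (D), (E)

Nothing is required for (B), (C) and (D). (B) has the earlier label → (B) first.
Ready: (C) and (D). (C) has the earlier label → (C).
Now (A), (D) and (E) have their prerequisites met. (A) has the earlier label, so (A) next.
Now (D) and (E) have their prerequisites met. (D) has the earlier label, so (D) next.
(E) needed (C), now all done → (E).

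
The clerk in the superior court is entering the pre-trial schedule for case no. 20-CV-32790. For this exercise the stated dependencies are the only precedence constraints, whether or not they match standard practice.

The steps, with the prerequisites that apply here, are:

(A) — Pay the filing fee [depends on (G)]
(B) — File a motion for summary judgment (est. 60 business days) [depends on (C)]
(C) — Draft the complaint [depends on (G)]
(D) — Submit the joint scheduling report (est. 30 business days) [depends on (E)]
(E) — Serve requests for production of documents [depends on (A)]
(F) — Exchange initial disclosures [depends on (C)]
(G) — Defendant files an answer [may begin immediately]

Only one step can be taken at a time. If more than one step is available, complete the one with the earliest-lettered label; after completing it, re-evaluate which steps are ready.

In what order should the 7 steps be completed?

(G) is the only step with nothing outstanding, so it goes first.
Ready: (A) and (C). (A) has the earlier label → (A).
(E) now also ready, so the ready set is {(C), (E)}; (C) has the earlier label → (C).
(B) and (F) now also ready, so the ready set is {(B), (E), (F)}; (B) has the earlier label → (B).
Now (E) and (F) have their prerequisites met. (E) has the earlier label, so (E) next.
(D) now also ready, so the ready set is {(D), (F)}; (D) has the earlier label → (D).
Next only (F) has its prerequisites met → (F).

(G) (A) (C) (B) (E) (D) (F)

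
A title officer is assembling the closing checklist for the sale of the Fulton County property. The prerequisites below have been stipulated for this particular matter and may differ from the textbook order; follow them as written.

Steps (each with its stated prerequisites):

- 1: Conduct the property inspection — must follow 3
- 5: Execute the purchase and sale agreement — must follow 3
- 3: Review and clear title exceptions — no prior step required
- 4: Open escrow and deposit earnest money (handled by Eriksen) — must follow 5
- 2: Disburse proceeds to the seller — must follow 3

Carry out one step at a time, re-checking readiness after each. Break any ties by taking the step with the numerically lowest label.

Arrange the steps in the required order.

3 is the only step with nothing outstanding, so it goes first.
1, 2 and 5 are all available; 1 has the earlier label → 1.
Ready: 2 and 5. 2 has the earlier label → 2.
5 needed 3, now all done → 5.
4 needed 5, now all done → 4.

3 1 2 5 4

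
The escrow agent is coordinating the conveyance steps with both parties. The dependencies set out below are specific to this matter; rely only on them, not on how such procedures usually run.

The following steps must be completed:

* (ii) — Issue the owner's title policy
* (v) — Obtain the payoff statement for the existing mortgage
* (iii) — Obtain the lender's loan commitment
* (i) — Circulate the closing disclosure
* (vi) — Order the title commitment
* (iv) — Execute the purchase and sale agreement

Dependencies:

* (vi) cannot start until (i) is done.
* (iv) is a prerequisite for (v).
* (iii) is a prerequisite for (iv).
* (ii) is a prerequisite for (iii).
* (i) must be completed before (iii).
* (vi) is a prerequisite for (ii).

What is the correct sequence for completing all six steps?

(i), (vi), (ii), (iii), (iv), (v)

(i) has no prerequisites → (i) first.
Next only (vi) has its prerequisites met → (vi).
Next only (ii) has its prerequisites met → (ii).
(iii) needed (ii) and (i), now all done → (iii).
That leaves (iv) as the only ready step → (iv).
That leaves (v) as the only ready step → (v).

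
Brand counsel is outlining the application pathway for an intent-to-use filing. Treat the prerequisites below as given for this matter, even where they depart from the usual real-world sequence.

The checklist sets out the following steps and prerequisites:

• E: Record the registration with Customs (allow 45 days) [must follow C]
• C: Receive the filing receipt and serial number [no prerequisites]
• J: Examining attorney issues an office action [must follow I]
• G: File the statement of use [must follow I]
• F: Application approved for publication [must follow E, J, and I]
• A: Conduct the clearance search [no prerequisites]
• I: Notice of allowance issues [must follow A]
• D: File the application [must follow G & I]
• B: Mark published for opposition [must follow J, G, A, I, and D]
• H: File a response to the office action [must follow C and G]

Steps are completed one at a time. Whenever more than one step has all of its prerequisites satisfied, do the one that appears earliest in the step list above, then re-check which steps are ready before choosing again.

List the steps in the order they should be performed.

Nothing is required for C and A. C is listed earlier → C first.
E now also ready, so the ready set is {E, A}; E is listed earlier → E.
Next only A has its prerequisites met → A.
Next only I has its prerequisites met → I.
Now J and G have their prerequisites met. J is listed earlier, so J next.
F now also ready, so the ready set is {G, F}; G is listed earlier → G.
F, D and H are all available; F is listed earlier → F.
Now D and H have their prerequisites met. D is listed earlier, so D next.
B now also ready, so the ready set is {B, H}; B is listed earlier → B.
That leaves H as the only ready step → H.

C, E, A, I, J, G, F, D, B, H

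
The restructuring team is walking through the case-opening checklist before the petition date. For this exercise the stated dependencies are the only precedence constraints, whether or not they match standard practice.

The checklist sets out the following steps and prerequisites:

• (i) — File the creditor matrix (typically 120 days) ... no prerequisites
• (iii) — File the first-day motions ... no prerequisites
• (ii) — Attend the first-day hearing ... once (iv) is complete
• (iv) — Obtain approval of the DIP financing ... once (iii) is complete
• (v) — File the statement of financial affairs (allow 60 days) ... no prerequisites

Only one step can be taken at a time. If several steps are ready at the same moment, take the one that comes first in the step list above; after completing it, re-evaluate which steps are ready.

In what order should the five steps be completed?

(i) (iii) (iv) (ii) (v)

(i), (iii) and (v) have no prerequisites; (i) is listed earlier, so (i) is first.
(iii) and (v) are both available; (iii) is listed earlier → (iii).
Ready: (iv) and (v). (iv) is listed earlier → (iv).
(ii) now also ready, so the ready set is {(ii), (v)}; (ii) is listed earlier → (ii).
That leaves (v) as the only ready step → (v).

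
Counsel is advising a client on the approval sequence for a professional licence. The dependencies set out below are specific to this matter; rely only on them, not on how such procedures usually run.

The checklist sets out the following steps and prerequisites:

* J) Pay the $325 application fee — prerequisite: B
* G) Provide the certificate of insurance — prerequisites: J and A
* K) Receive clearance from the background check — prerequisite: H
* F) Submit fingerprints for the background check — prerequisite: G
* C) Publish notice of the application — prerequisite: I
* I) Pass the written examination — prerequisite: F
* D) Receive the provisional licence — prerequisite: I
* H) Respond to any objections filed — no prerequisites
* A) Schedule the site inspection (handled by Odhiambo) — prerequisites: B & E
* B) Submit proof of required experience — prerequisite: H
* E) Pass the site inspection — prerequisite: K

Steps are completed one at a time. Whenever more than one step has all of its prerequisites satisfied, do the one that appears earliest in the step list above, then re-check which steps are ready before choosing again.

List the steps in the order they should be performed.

H, K, B, J, E, A, G, F, I, C, D

H has no prerequisites → H first.
Now K and B have their prerequisites met. K is listed earlier, so K next.
E now also ready, so the ready set is {B, E}; B is listed earlier → B.
J now also ready, so the ready set is {J, E}; J is listed earlier → J.
E is the only step now ready → E.
That leaves A as the only ready step → A.
G is the only step now ready → G.
F needed G, now all done → F.
I needed F, now all done → I.
Ready: C and D. C is listed earlier → C.
Next only D has its prerequisites met → D.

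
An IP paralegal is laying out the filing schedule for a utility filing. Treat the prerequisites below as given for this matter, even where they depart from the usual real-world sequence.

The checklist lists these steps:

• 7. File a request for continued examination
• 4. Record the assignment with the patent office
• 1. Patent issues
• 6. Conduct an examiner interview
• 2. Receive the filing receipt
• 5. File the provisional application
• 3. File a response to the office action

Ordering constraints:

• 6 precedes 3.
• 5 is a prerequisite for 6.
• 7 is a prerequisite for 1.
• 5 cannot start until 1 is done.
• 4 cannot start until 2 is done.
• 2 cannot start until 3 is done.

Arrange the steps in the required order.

7, 1, 5, 6, 3, 2, 4

Only 7 has no prerequisites, so it is first.
1 needed 7, now all done → 1.
That leaves 5 as the only ready step → 5.
6 needed 5, now all done → 6.
3 is the only step now ready → 3.
Next only 2 has its prerequisites met → 2.
That leaves 4 as the only ready step → 4.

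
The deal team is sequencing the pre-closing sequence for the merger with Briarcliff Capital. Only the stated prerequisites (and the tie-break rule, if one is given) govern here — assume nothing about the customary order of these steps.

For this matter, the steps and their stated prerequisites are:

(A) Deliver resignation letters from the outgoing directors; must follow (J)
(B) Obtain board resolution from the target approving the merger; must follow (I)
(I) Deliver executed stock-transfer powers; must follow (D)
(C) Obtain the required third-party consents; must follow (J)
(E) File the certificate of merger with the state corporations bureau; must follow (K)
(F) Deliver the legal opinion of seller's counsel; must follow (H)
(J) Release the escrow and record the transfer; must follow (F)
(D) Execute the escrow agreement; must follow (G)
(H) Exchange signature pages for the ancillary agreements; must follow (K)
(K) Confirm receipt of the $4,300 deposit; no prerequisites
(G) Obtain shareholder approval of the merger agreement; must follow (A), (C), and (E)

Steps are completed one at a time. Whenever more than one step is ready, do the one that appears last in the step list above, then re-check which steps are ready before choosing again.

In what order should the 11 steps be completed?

Only (K) has no prerequisites, so it is first.
(H) and (E) are both available; (H) is listed later → (H).
Now (F) and (E) have their prerequisites met. (F) is listed later, so (F) next.
(J) and (E) are both available; (J) is listed later → (J).
(C) and (A) now also ready, so the ready set is {(E), (C), (A)}; (E) is listed later → (E).
Now (C) and (A) have their prerequisites met. (C) is listed later, so (C) next.
(A) is the only step now ready → (A).
(G) needed (E), (C) and (A), now all done → (G).
(D) needed (G), now all done → (D).
That leaves (I) as the only ready step → (I).
(B) is the only step now ready → (B).

(K) (H) (F) (J) (E) (C) (A) (G) (D) (I) (B)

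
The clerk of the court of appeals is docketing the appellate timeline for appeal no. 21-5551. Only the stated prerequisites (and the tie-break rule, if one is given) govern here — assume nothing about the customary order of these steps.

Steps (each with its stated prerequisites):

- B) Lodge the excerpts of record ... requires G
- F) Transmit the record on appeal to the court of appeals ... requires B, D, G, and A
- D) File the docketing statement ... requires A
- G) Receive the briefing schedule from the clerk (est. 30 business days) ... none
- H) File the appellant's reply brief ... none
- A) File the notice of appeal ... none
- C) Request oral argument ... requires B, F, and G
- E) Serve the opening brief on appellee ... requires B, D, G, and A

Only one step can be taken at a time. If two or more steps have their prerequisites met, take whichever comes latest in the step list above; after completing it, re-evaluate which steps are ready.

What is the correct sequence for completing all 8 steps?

Nothing is required for A, H and G. A is listed later → A first.
D now also ready, so the ready set is {H, G, D}; H is listed later → H.
Now G and D have their prerequisites met. G is listed later, so G next.
B now also ready, so the ready set is {D, B}; D is listed later → D.
B needed G, now all done → B.
Now E and F have their prerequisites met. E is listed later, so E next.
Next only F has its prerequisites met → F.
C needed G, F and B, now all done → C.

A H G D B E F C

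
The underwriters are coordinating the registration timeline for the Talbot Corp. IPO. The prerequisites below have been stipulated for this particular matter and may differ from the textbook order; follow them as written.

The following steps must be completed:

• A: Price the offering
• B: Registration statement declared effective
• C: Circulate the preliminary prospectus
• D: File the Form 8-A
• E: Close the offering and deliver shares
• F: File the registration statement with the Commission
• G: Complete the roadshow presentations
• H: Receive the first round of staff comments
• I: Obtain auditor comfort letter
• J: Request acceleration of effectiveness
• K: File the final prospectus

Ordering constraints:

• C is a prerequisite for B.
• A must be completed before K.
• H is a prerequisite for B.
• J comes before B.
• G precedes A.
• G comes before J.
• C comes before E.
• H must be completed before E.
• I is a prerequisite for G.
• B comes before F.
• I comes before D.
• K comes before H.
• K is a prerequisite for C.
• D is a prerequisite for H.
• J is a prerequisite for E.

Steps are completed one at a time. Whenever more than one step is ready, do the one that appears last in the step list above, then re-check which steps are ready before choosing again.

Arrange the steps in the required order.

I, G, J, D, A, K, H, C, E, B, F

I is the only step with nothing outstanding, so it goes first.
Ready: G and D. G is listed later → G.
J and A now also ready, so the ready set is {J, D, A}; J is listed later → J.
Ready: D and A. D is listed later → D.
A is the only step now ready → A.
That leaves K as the only ready step → K.
Ready: H and C. H is listed later → H.
That leaves C as the only ready step → C.
E and B are both available; E is listed later → E.
B needed J, H and C, now all done → B.
Next only F has its prerequisites met → F.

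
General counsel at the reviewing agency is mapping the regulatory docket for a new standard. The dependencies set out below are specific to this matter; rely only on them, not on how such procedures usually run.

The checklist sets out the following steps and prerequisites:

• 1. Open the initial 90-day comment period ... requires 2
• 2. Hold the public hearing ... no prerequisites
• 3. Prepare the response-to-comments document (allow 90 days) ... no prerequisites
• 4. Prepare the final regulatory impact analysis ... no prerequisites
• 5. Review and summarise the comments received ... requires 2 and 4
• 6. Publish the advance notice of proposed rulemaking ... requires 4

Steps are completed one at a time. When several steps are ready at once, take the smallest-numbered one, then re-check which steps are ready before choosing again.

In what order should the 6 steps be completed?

2 1 3 4 5 6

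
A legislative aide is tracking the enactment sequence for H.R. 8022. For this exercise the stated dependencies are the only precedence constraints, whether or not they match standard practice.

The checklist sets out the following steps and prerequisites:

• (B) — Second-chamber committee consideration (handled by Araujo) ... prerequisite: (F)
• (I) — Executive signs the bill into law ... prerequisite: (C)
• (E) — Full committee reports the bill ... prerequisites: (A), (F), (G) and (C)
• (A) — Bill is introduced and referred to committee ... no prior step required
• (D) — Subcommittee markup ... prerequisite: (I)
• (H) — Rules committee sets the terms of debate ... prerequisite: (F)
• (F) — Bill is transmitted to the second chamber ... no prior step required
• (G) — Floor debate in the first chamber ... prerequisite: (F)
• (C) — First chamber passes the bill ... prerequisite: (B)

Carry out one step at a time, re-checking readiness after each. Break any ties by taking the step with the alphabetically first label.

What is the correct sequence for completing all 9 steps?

(A) and (F) have no prerequisites; (A) has the earlier label, so (A) is first.
Next only (F) has its prerequisites met → (F).
Now (B), (G) and (H) have their prerequisites met. (B) has the earlier label, so (B) next.
(C) now also ready, so the ready set is {(C), (G), (H)}; (C) has the earlier label → (C).
Ready: (G), (H) and (I). (G) has the earlier label → (G).
Now (E), (H) and (I) have their prerequisites met. (E) has the earlier label, so (E) next.
Ready: (H) and (I). (H) has the earlier label → (H).
(I) needed (C), now all done → (I).
(D) needed (I), now all done → (D).

(A) → (F) → (B) → (C) → (G) → (E) → (H) → (I) → (D)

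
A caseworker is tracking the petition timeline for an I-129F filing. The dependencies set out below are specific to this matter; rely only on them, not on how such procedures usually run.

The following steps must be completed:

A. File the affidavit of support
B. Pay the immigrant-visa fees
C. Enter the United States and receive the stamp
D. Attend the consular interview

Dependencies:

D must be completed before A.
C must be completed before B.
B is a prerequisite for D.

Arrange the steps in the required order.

Only C has no prerequisites, so it is first.
B is the only step now ready → B.
D is the only step now ready → D.
A is the only step now ready → A.

C → B → D → A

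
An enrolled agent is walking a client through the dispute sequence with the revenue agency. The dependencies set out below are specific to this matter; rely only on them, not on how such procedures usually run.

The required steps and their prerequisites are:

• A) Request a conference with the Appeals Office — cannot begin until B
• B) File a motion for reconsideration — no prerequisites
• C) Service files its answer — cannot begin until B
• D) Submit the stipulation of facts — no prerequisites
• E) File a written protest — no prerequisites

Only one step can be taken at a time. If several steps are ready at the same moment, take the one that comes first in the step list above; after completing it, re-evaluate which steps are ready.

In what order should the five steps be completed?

B, A, C, D, E

Nothing is required for B, D and E. B is listed earlier → B first.
Now A, C, D and E have their prerequisites met. A is listed earlier, so A next.
Ready: C, D and E. C is listed earlier → C.
D and E are both available; D is listed earlier → D.
Next only E has its prerequisites met → E.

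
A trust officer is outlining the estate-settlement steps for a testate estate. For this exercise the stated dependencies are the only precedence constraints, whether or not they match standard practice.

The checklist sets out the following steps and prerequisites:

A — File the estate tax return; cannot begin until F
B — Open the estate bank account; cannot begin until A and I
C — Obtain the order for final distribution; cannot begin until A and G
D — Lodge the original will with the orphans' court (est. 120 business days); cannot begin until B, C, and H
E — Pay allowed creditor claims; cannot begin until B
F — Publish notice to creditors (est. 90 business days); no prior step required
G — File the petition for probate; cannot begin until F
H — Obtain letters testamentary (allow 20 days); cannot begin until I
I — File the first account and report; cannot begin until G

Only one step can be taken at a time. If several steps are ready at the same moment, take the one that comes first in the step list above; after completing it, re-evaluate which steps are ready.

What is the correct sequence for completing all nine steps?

F, A, G, C, I, B, E, H, D

F is the only step with nothing outstanding, so it goes first.
Now A and G have their prerequisites met. A is listed earlier, so A next.
G is the only step now ready → G.
C and I are both available; C is listed earlier → C.
I is the only step now ready → I.
Ready: B and H. B is listed earlier → B.
Ready: E and H. E is listed earlier → E.
H needed I, now all done → H.
That leaves D as the only ready step → D.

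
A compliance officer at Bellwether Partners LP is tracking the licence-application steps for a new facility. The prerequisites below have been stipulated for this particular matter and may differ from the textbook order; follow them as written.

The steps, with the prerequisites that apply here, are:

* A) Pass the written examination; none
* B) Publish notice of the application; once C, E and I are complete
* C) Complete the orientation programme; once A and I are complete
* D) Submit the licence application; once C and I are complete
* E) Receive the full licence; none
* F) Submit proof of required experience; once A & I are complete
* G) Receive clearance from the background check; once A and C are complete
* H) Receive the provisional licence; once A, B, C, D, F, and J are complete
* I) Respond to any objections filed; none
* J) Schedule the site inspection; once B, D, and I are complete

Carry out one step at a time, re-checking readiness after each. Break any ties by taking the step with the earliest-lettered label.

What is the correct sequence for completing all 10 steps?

A, E, I, C, B, D, F, G, J, H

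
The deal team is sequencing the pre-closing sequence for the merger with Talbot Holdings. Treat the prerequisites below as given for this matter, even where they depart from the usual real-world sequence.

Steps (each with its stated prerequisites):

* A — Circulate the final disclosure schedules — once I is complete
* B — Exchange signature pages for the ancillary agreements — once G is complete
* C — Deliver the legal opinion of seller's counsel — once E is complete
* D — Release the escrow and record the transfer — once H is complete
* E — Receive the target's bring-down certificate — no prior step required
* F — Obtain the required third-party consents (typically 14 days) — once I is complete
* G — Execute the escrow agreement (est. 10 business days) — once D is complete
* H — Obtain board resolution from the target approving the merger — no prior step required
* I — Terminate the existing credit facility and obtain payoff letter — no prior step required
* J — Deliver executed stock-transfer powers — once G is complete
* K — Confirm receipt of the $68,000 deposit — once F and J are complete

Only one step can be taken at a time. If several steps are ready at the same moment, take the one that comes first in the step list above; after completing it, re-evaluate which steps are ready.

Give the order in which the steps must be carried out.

E, C, H, D, G, B, I, A, F, J, K

E, H and I have no prerequisites; E is listed earlier, so E is first.
C, H and I are all available; C is listed earlier → C.
Now H and I have their prerequisites met. H is listed earlier, so H next.
D now also ready, so the ready set is {D, I}; D is listed earlier → D.
G now also ready, so the ready set is {G, I}; G is listed earlier → G.
B and J now also ready, so the ready set is {B, I, J}; B is listed earlier → B.
I and J are both available; I is listed earlier → I.
A, F and J are all available; A is listed earlier → A.
Ready: F and J. F is listed earlier → F.
That leaves J as the only ready step → J.
K is the only step now ready → K.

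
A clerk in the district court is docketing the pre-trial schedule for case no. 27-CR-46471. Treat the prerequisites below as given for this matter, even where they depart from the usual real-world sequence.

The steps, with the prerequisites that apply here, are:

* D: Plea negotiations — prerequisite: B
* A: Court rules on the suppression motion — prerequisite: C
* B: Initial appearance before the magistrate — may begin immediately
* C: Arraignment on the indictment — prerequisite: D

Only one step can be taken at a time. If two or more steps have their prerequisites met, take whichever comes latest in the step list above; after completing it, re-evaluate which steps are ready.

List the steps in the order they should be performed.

B D C A

B is the only step with nothing outstanding, so it goes first.
That leaves D as the only ready step → D.
C needed D, now all done → C.
A needed C, now all done → A.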